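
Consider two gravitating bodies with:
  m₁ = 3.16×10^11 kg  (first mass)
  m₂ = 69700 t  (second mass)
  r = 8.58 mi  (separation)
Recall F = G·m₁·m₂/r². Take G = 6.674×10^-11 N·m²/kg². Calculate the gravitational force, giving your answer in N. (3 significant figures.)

7.71 N

From Newton's law of gravitation: F = Gm₁m₂/r².
m₁ = 3.16×10^11 kg; m₂ = 69700 t = 6.970×10^7 kg; r = 8.58 mi = 13808 m; G = 6.674×10^-11 N·m²/kg².
F = 7.710 N  (the unit combination reduces to kg·m/s² = N)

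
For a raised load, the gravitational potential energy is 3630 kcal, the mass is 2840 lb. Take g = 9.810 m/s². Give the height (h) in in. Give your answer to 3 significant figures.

47300 in

Rearranging: h = PE/(m·g).
PE = 3630 kcal = 1.519×10^7 J; m = 2840 lb = 1288 kg; g = 9.810 m/s².
h = 1202 m
1202 m × (1 in / 0.02540 m) = 47316 in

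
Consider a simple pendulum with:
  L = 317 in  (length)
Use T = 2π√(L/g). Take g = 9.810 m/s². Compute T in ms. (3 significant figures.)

Directly: T = 2π√(L/g).
L = 317 in = 8.052 m; g = 9.810 m/s².
T = 5.692 s
5.692 s × (1 ms / 0.001000 s) = 5692 ms

5690 ms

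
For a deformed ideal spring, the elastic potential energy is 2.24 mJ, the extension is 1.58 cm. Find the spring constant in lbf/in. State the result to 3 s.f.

Rearranging U = ½k·x² for k: k = 2U/x².
U = 2.24 mJ = 0.002240 J; x = 1.58 cm = 0.01580 m.
k = 17.95 N/m
17.95 N/m × (1 lbf/in / 175.1 N/m) = 0.1025 lbf/in

0.102 lbf/in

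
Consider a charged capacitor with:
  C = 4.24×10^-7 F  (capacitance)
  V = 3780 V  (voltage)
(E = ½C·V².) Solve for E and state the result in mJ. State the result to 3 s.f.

E is given directly by: E = ½CV².
C = 4.24×10^-7 F; V = 3780 V.
E = 3.029 J
3.029 J × (1 mJ / 0.001000 J) = 3029 mJ

3030 mJ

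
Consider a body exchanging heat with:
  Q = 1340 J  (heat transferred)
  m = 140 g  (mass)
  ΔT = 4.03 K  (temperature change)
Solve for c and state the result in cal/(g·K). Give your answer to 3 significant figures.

Rearranging Q = m·c·ΔT for c: c = Q/(m·ΔT).
Q = 1340 J; m = 140 g = 0.1400 kg; ΔT = 4.03 K.
c = 2375 J/(kg·K)
2375 J/(kg·K) × (1 cal/(g·K) / 4184 J/(kg·K)) = 0.5676 cal/(g·K)

0.568 cal/(g·K)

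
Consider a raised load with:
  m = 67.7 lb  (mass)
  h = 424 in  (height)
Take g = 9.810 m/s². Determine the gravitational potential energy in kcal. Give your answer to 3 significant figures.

0.775 kcal

PE is given directly by: PE = mgh.
m = 67.7 lb = 30.71 kg; h = 424 in = 10.77 m; g = 9.810 m/s².
PE = 3244 J
3244 J × (1 kcal / 4184 J) = 0.7754 kcal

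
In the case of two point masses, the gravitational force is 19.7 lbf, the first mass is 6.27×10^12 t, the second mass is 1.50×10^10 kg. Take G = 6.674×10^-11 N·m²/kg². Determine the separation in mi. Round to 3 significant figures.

Rearranging: r = √(G·m₁m₂/F).
F = 19.7 lbf = 87.63 N; m₁ = 6.27×10^12 t = 6.270×10^15 kg; m₂ = 1.50×10^10 kg; G = 6.674×10^-11 N·m²/kg².
r = 8.463×10^6 m
8.463×10^6 m × (1 mi / 1609 m) = 5259 mi

5260 mi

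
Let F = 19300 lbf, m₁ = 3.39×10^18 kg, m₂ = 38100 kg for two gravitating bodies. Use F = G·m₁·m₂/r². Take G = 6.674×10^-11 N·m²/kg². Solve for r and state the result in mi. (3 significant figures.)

Rearranging F = G·m₁·m₂/r² for r: r = √(G·m₁m₂/F).
F = 19300 lbf = 85851 N; m₁ = 3.39×10^18 kg; m₂ = 38100 kg; G = 6.674×10^-11 N·m²/kg².
r = 10020 m
10020 m × (1 mi / 1609 m) = 6.226 mi

6.23 mi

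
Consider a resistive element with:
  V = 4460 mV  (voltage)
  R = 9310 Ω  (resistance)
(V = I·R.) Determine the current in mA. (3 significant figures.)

0.479 mA

From Ohm's law: I = V/R.
V = 4460 mV = 4.460 V; R = 9310 Ω.
I = 4.791×10^-4 A
4.791×10^-4 A × (1 mA / 0.001000 A) = 0.4791 mA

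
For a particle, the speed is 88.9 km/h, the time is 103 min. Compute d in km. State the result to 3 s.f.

153 km

Solving v = d/t for d: d = v·t.
v = 88.9 km/h = 24.69 m/s; t = 103 min = 6180 s.
d = 1.526×10^5 m
1.526×10^5 m × (1 km / 1000 m) = 152.6 km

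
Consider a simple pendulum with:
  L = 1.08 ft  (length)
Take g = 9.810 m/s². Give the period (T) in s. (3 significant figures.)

T is given directly by: T = 2π√(L/g).
L = 1.08 ft = 0.3292 m; g = 9.810 m/s².
T = 1.151 s

1.15 s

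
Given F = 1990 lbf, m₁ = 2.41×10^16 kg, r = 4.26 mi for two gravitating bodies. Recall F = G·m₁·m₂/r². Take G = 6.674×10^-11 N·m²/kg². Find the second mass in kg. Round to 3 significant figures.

2.59×10^5 kg

From Newton's law of gravitation: m₂ = F·r²/(G·m₁).
F = 1990 lbf = 8852 N; m₁ = 2.41×10^16 kg; r = 4.26 mi = 6856 m; G = 6.674×10^-11 N·m²/kg².
m₂ = 2.587×10^5 kg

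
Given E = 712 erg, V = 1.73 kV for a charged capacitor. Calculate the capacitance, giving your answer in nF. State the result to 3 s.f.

Rearranging E = ½C·V² for C: C = 2E/V².
E = 712 erg = 7.120×10^-5 J; V = 1.73 kV = 1730 V.
C = 4.758×10^-11 F
4.758×10^-11 F × (1 nF / 1.000×10^-9 F) = 0.04758 nF

0.0476 nF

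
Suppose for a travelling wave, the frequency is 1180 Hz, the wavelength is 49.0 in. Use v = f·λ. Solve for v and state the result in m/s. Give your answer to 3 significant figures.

v is given directly by: v = fλ.
f = 1180 Hz; λ = 49.0 in = 1.245 m.
v = 1469 m/s

1470 m/s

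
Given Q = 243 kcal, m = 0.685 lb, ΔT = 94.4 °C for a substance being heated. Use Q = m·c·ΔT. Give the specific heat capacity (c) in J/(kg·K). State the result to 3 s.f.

Rearranging: c = Q/(m·ΔT).
Q = 243 kcal = 1.017×10^6 J; m = 0.685 lb = 0.3107 kg; ΔT = 94.4 °C = 94.40 K.
c = 34663 J/(kg·K)

34700 J/(kg·K)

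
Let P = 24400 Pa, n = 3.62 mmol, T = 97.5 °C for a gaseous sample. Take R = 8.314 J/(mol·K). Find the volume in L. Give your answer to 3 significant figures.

0.457 L

From the ideal-gas law: V = nRT/P.
P = 24400 Pa; n = 3.62 mmol = 0.003620 mol; T = 97.5 °C = 370.6 K; R = 8.314 J/(mol·K).
V = 4.572×10^-4 m³
4.572×10^-4 m³ × (1 L / 0.001000 m³) = 0.4572 L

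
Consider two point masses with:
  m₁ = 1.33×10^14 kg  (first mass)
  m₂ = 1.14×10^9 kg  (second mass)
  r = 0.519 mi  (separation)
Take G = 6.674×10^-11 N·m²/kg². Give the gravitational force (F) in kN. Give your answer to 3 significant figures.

From Newton's law of gravitation: F = Gm₁m₂/r².
m₁ = 1.33×10^14 kg; m₂ = 1.14×10^9 kg; r = 0.519 mi = 835.2 m; G = 6.674×10^-11 N·m²/kg².
F = 1.450×10^7 N  (the unit combination reduces to kg·m/s² = N)
1.450×10^7 N × (1 kN / 1000 N) = 14505 kN

14500 kN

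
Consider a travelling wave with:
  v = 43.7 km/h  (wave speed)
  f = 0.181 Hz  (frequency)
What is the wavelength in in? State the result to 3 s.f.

2640 in

Rearranging v = f·λ for λ: λ = v/f.
v = 43.7 km/h = 12.14 m/s; f = 0.181 Hz.
λ = 67.07 m
67.07 m × (1 in / 0.02540 m) = 2640 in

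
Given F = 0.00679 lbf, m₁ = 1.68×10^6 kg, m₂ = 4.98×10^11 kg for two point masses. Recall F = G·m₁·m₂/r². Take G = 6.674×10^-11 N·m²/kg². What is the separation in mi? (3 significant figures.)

Rearranging F = G·m₁·m₂/r² for r: r = √(G·m₁m₂/F).
F = 0.00679 lbf = 0.03020 N; m₁ = 1.68×10^6 kg; m₂ = 4.98×10^11 kg; G = 6.674×10^-11 N·m²/kg².
r = 42997 m
42997 m × (1 mi / 1609 m) = 26.72 mi

26.7 mi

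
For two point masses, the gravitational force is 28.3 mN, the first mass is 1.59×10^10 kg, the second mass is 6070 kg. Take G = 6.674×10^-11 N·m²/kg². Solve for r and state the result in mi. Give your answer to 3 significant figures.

From Newton's law of gravitation: r = √(G·m₁m₂/F).
F = 28.3 mN = 0.02830 N; m₁ = 1.59×10^10 kg; m₂ = 6070 kg; G = 6.674×10^-11 N·m²/kg².
r = 477.1 m
477.1 m × (1 mi / 1609 m) = 0.2964 mi

0.296 mi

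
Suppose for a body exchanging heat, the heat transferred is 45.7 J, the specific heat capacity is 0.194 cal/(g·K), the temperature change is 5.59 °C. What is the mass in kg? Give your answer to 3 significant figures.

Solving Q = m·c·ΔT for m: m = Q/(c·ΔT).
Q = 45.7 J; c = 0.194 cal/(g·K) = 811.7 J/(kg·K); ΔT = 5.59 °C = 5.590 K.
m = 0.01007 kg

0.0101 kg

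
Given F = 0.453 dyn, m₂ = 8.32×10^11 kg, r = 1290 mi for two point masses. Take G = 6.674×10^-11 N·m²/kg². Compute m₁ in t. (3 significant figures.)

352 t

Solving F = G·m₁·m₂/r² for m₁: m₁ = F·r²/(G·m₂).
F = 0.453 dyn = 4.530×10^-6 N; m₂ = 8.32×10^11 kg; r = 1290 mi = 2.076×10^6 m; G = 6.674×10^-11 N·m²/kg².
m₁ = 3.516×10^5 kg
3.516×10^5 kg × (1 t / 1000 kg) = 351.6 t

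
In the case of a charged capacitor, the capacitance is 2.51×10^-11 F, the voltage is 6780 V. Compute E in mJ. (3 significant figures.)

0.577 mJ

Directly: E = ½CV².
C = 2.51×10^-11 F; V = 6780 V.
E = 5.769×10^-4 J
5.769×10^-4 J × (1 mJ / 0.001000 J) = 0.5769 mJ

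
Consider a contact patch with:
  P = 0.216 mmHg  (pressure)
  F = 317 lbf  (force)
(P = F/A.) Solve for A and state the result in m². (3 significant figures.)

49.0 m²

Rearranging: A = F/P.
P = 0.216 mmHg = 28.80 Pa; F = 317 lbf = 1410 N.
A = 48.97 m²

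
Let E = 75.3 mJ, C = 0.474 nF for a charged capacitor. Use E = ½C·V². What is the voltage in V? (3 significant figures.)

17800 V

Rearranging E = ½C·V² for V: V = √(2E/C).
E = 75.3 mJ = 0.07530 J; C = 0.474 nF = 4.740×10^-10 F.
V = 17825 V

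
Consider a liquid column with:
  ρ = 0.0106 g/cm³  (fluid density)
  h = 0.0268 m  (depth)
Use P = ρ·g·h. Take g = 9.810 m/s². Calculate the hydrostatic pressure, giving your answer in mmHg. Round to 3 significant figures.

P is given directly by: P = ρgh.
ρ = 0.0106 g/cm³ = 10.60 kg/m³; h = 0.0268 m; g = 9.810 m/s².
P = 2.787 Pa  (the unit combination reduces to kg/(m·s²) = Pa)
2.787 Pa × (1 mmHg / 133.3 Pa) = 0.02090 mmHg

0.0209 mmHg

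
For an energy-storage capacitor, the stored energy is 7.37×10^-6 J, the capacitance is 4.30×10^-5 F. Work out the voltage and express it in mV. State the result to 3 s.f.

Rearranging: V = √(2E/C).
E = 7.37×10^-6 J; C = 4.30×10^-5 F.
V = 0.5855 V  (the unit combination reduces to kg·m²/(A·s³) = V)
0.5855 V × (1 mV / 0.001000 V) = 585.5 mV

585 mV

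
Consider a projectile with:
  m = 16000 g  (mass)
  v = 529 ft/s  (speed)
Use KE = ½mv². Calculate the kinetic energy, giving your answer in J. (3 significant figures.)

2.08×10^5 J

Directly: KE = ½mv².
m = 16000 g = 16.00 kg; v = 529 ft/s = 161.2 m/s.
KE = 2.080×10^5 J  (the unit combination reduces to kg·m²/s² = J)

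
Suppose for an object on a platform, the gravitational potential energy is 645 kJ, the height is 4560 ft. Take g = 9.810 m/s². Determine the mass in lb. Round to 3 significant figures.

Rearranging: m = PE/(g·h).
PE = 645 kJ = 6.450×10^5 J; h = 4560 ft = 1390 m; g = 9.810 m/s².
m = 47.31 kg
47.31 kg × (1 lb / 0.4536 kg) = 104.3 lb

104 lb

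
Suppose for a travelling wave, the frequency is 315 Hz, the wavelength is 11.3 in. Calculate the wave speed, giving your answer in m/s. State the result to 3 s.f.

90.4 m/s

v is given directly by: v = fλ.
f = 315 Hz; λ = 11.3 in = 0.2870 m.
v = 90.41 m/s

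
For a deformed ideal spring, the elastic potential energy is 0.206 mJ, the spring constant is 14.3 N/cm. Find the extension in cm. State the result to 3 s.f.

Solving U = ½k·x² for x: x = √(2U/k).
U = 0.206 mJ = 2.060×10^-4 J; k = 14.3 N/cm = 1430 N/m.
x = 5.368×10^-4 m
5.368×10^-4 m × (1 cm / 0.01000 m) = 0.05368 cm

0.0537 cm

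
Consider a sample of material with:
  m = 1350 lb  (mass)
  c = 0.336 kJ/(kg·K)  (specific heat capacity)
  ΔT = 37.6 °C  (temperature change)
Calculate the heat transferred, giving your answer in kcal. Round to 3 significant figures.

1850 kcal

Directly: Q = mcΔT.
m = 1350 lb = 612.3 kg; c = 0.336 kJ/(kg·K) = 336.0 J/(kg·K); ΔT = 37.6 °C = 37.60 K.
Q = 7.736×10^6 J
7.736×10^6 J × (1 kcal / 4184 J) = 1849 kcal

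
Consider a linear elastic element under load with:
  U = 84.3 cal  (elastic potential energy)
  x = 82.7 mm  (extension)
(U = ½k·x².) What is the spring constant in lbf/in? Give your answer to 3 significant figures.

Solving U = ½k·x² for k: k = 2U/x².
U = 84.3 cal = 352.7 J; x = 82.7 mm = 0.08270 m.
k = 1.031×10^5 N/m
1.031×10^5 N/m × (1 lbf/in / 175.1 N/m) = 589.0 lbf/in

589 lbf/in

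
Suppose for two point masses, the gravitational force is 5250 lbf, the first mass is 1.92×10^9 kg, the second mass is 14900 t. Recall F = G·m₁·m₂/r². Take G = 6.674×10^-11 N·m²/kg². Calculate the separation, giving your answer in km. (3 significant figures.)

Solving F = G·m₁·m₂/r² for r: r = √(G·m₁m₂/F).
F = 5250 lbf = 23353 N; m₁ = 1.92×10^9 kg; m₂ = 14900 t = 1.490×10^7 kg; G = 6.674×10^-11 N·m²/kg².
r = 9.042 m
9.042 m × (1 km / 1000 m) = 0.009042 km

0.00904 km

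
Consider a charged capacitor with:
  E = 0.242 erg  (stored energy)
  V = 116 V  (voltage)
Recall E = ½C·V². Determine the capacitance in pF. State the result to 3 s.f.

Rearranging E = ½C·V² for C: C = 2E/V².
E = 0.242 erg = 2.420×10^-8 J; V = 116 V.
C = 3.597×10^-12 F
3.597×10^-12 F × (1 pF / 1.000×10^-12 F) = 3.597 pF

3.60 pF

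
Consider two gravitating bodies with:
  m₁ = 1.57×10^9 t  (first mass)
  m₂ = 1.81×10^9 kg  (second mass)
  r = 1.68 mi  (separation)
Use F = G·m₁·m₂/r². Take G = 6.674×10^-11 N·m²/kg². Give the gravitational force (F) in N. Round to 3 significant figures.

25900 N

F is given directly by: F = Gm₁m₂/r².
m₁ = 1.57×10^9 t = 1.570×10^12 kg; m₂ = 1.81×10^9 kg; r = 1.68 mi = 2704 m; G = 6.674×10^-11 N·m²/kg².
F = 25945 N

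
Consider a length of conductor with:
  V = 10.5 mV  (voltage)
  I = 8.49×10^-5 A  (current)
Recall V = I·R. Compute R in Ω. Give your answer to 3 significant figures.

From Ohm's law: R = V/I.
V = 10.5 mV = 0.01050 V; I = 8.49×10^-5 A.
R = 123.7 Ω

124 Ω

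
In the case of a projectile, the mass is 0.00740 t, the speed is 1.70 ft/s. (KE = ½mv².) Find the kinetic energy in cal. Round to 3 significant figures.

0.237 cal

KE is given directly by: KE = ½mv².
m = 0.00740 t = 7.400 kg; v = 1.70 ft/s = 0.5182 m/s.
KE = 0.9934 J  (the unit combination reduces to kg·m²/s² = J)
0.9934 J × (1 cal / 4.184 J) = 0.2374 cal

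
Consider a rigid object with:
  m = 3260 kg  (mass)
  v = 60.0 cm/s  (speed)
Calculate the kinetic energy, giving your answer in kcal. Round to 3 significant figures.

0.140 kcal

KE is given directly by: KE = ½mv².
m = 3260 kg; v = 60.0 cm/s = 0.6000 m/s.
KE = 586.8 J
586.8 J × (1 kcal / 4184 J) = 0.1402 kcal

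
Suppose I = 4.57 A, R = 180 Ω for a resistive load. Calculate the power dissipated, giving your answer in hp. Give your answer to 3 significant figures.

5.04 hp

Directly: P = I²R.
I = 4.57 A; R = 180 Ω.
P = 3759 W
3759 W × (1 hp / 745.7 W) = 5.041 hp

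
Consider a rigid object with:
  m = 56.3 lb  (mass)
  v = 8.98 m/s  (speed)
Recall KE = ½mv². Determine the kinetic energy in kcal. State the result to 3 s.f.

0.246 kcal

Directly: KE = ½mv².
m = 56.3 lb = 25.54 kg; v = 8.98 m/s.
KE = 1030 J
1030 J × (1 kcal / 4184 J) = 0.2461 kcal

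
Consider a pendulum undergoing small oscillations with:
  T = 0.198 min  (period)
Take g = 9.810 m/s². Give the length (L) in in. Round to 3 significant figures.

1380 in

Solving T = 2π√(L/g) for L: L = g·(T/2π)².
T = 0.198 min = 11.88 s; g = 9.810 m/s².
L = 35.07 m
35.07 m × (1 in / 0.02540 m) = 1381 in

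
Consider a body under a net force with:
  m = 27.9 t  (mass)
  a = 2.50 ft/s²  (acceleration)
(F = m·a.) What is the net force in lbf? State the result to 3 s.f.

F is given directly by: F = m·a.
m = 27.9 t = 27900 kg; a = 2.50 ft/s² = 0.7620 m/s².
F = 21260 N
21260 N × (1 lbf / 4.448 N) = 4779 lbf

4780 lbf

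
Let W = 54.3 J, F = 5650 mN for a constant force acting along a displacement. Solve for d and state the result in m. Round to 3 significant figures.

9.61 m

Solving W = F·d for d: d = W/F.
W = 54.3 J; F = 5650 mN = 5.650 N.
d = 9.611 m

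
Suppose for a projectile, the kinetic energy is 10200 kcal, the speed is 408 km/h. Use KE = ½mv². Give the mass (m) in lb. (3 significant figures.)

14700 lb

Rearranging KE = ½mv² for m: m = 2·KE/v².
KE = 10200 kcal = 4.268×10^7 J; v = 408 km/h = 113.3 m/s.
m = 6645 kg
6645 kg × (1 lb / 0.4536 kg) = 14650 lb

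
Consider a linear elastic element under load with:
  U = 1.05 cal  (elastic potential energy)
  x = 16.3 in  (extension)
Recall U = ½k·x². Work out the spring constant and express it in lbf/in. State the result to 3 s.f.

Solving U = ½k·x² for k: k = 2U/x².
U = 1.05 cal = 4.393 J; x = 16.3 in = 0.4140 m.
k = 51.26 N/m
51.26 N/m × (1 lbf/in / 175.1 N/m) = 0.2927 lbf/in

0.293 lbf/in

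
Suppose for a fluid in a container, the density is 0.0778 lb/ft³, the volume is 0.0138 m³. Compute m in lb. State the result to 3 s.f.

0.0379 lb

Rearranging: m = ρV.
ρ = 0.0778 lb/ft³ = 1.246 kg/m³; V = 0.0138 m³.
m = 0.01720 kg
0.01720 kg × (1 lb / 0.4536 kg) = 0.03792 lb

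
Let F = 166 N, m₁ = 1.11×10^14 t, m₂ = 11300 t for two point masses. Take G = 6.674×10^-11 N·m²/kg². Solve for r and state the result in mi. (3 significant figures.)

441 mi

From Newton's law of gravitation: r = √(G·m₁m₂/F).
F = 166 N; m₁ = 1.11×10^14 t = 1.110×10^17 kg; m₂ = 11300 t = 1.130×10^7 kg; G = 6.674×10^-11 N·m²/kg².
r = 7.101×10^5 m
7.101×10^5 m × (1 mi / 1609 m) = 441.3 mi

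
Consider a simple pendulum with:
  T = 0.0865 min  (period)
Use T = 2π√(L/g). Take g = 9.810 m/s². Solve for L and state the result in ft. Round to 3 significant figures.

22.0 ft

Rearranging: L = g·(T/2π)².
T = 0.0865 min = 5.190 s; g = 9.810 m/s².
L = 6.693 m
6.693 m × (1 ft / 0.3048 m) = 21.96 ft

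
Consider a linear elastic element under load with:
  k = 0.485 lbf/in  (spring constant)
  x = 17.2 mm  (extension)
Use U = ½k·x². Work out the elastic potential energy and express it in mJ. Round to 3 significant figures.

Directly: U = ½kx².
k = 0.485 lbf/in = 84.94 N/m; x = 17.2 mm = 0.01720 m.
U = 0.01256 J
0.01256 J × (1 mJ / 0.001000 J) = 12.56 mJ

12.6 mJ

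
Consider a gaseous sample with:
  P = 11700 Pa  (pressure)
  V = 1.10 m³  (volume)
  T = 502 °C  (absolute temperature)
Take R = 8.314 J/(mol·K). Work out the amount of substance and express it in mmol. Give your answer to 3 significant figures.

From the ideal-gas law: n = PV/(RT).
P = 11700 Pa; V = 1.10 m³; T = 502 °C = 775.1 K; R = 8.314 J/(mol·K).
n = 1.997 mol
1.997 mol × (1 mmol / 0.001000 mol) = 1997 mmol

2000 mmol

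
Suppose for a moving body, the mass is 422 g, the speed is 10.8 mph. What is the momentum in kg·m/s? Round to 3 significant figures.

2.04 kg·m/s

p is given directly by: p = mv.
m = 422 g = 0.4220 kg; v = 10.8 mph = 4.828 m/s.
p = 2.037 kg·m/s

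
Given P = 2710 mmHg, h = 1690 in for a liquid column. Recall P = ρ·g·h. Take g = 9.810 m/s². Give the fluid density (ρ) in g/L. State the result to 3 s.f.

Rearranging P = ρ·g·h for ρ: ρ = P/(g·h).
P = 2710 mmHg = 3.613×10^5 Pa; h = 1690 in = 42.93 m; g = 9.810 m/s².
ρ = 858.0 kg/m³
Since 1 g/L = 1 kg/m³, 858.0 g/L.

858 g/L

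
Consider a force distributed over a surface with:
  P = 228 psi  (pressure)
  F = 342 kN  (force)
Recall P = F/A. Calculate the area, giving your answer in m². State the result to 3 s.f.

0.218 m²

Rearranging: A = F/P.
P = 228 psi = 1.572×10^6 Pa; F = 342 kN = 3.420×10^5 N.
A = 0.2176 m²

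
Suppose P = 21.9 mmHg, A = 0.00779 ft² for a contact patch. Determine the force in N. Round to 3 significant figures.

2.11 N

Rearranging: F = P·A.
P = 21.9 mmHg = 2920 Pa; A = 0.00779 ft² = 7.237×10^-4 m².
F = 2.113 N  (the unit combination reduces to kg·m/s² = N)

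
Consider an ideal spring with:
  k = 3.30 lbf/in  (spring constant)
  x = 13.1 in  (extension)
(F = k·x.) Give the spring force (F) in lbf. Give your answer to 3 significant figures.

From Hooke's law: F = kx.
k = 3.30 lbf/in = 577.9 N/m; x = 13.1 in = 0.3327 m.
F = 192.3 N  (the unit combination reduces to kg·m/s² = N)
192.3 N × (1 lbf / 4.448 N) = 43.23 lbf

43.2 lbf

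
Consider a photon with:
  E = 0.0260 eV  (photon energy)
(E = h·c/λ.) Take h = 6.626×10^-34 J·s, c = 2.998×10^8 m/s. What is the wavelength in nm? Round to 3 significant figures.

47700 nm

Rearranging: λ = hc/E.
E = 0.0260 eV = 4.166×10^-21 J; h = 6.626×10^-34 J·s; c = 2.998×10^8 m/s.
λ = 4.769×10^-5 m
4.769×10^-5 m × (1 nm / 1.000×10^-9 m) = 47687 nm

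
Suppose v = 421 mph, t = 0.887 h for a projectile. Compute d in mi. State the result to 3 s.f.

373 mi

Solving v = d/t for d: d = v·t.
v = 421 mph = 188.2 m/s; t = 0.887 h = 3193 s.
d = 6.010×10^5 m
6.010×10^5 m × (1 mi / 1609 m) = 373.4 mi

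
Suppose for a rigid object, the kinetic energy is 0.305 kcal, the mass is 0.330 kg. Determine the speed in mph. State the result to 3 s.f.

Rearranging KE = ½mv² for v: v = √(2·KE/m).
KE = 0.305 kcal = 1276 J; m = 0.330 kg.
v = 87.94 m/s
87.94 m/s × (1 mph / 0.4470 m/s) = 196.7 mph

197 mph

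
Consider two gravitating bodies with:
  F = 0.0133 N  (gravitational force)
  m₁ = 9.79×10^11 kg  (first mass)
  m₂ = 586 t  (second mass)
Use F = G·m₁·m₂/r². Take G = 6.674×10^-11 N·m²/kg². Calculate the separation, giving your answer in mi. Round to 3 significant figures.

From Newton's law of gravitation: r = √(G·m₁m₂/F).
F = 0.0133 N; m₁ = 9.79×10^11 kg; m₂ = 586 t = 5.860×10^5 kg; G = 6.674×10^-11 N·m²/kg².
r = 53655 m
53655 m × (1 mi / 1609 m) = 33.34 mi

33.3 mi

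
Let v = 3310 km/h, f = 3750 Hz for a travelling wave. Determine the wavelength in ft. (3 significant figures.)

Solving v = f·λ for λ: λ = v/f.
v = 3310 km/h = 919.4 m/s; f = 3750 Hz.
λ = 0.2452 m
0.2452 m × (1 ft / 0.3048 m) = 0.8044 ft

0.804 ft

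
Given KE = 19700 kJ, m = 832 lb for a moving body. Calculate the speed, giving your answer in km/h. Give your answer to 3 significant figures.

1160 km/h

Rearranging: v = √(2·KE/m).
KE = 19700 kJ = 1.970×10^7 J; m = 832 lb = 377.4 kg.
v = 323.1 m/s
323.1 m/s × (1 km/h / 0.2778 m/s) = 1163 km/h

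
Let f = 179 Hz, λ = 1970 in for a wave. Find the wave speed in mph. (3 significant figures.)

20000 mph

Directly: v = fλ.
f = 179 Hz; λ = 1970 in = 50.04 m.
v = 8957 m/s
8957 m/s × (1 mph / 0.4470 m/s) = 20036 mph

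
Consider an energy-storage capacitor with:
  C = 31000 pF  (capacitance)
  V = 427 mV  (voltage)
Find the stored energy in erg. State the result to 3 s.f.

E is given directly by: E = ½CV².
C = 31000 pF = 3.100×10^-8 F; V = 427 mV = 0.4270 V.
E = 2.826×10^-9 J
2.826×10^-9 J × (1 erg / 1.000×10^-7 J) = 0.02826 erg

0.0283 erg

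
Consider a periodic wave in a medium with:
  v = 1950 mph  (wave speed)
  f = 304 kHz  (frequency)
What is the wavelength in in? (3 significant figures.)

0.113 in

Rearranging v = f·λ for λ: λ = v/f.
v = 1950 mph = 871.7 m/s; f = 304 kHz = 3.040×10^5 Hz.
λ = 0.002868 m
0.002868 m × (1 in / 0.02540 m) = 0.1129 in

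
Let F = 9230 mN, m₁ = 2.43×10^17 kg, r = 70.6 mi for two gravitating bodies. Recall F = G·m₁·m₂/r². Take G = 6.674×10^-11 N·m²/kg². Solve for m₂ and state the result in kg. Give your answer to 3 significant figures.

7350 kg

From Newton's law of gravitation: m₂ = F·r²/(G·m₁).
F = 9230 mN = 9.230 N; m₁ = 2.43×10^17 kg; r = 70.6 mi = 1.136×10^5 m; G = 6.674×10^-11 N·m²/kg².
m₂ = 7347 kg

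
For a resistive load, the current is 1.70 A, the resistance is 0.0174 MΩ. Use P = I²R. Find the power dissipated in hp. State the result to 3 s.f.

P is given directly by: P = I²R.
I = 1.70 A; R = 0.0174 MΩ = 17400 Ω.
P = 50286 W  (the unit combination reduces to kg·m²/s³ = W)
50286 W × (1 hp / 745.7 W) = 67.43 hp

67.4 hp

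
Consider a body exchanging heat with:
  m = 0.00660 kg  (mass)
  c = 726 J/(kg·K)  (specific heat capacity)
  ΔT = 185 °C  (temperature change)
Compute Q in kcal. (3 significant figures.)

Q is given directly by: Q = mcΔT.
m = 0.00660 kg; c = 726 J/(kg·K); ΔT = 185 °C = 185.0 K.
Q = 886.4 J  (the unit combination reduces to kg·m²/s² = J)
886.4 J × (1 kcal / 4184 J) = 0.2119 kcal

0.212 kcal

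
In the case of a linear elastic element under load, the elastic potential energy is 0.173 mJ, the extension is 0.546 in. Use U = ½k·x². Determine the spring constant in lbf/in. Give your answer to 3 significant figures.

Rearranging U = ½k·x² for k: k = 2U/x².
U = 0.173 mJ = 1.730×10^-4 J; x = 0.546 in = 0.01387 m.
k = 1.799 N/m
1.799 N/m × (1 lbf/in / 175.1 N/m) = 0.01027 lbf/in

0.0103 lbf/in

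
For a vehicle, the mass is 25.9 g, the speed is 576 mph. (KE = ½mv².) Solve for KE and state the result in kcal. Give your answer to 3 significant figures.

0.205 kcal

Directly: KE = ½mv².
m = 25.9 g = 0.02590 kg; v = 576 mph = 257.5 m/s.
KE = 858.6 J
858.6 J × (1 kcal / 4184 J) = 0.2052 kcal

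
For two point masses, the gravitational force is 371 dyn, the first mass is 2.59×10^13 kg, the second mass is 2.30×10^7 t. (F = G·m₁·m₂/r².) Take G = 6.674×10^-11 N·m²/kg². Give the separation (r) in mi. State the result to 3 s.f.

Solving F = G·m₁·m₂/r² for r: r = √(G·m₁m₂/F).
F = 371 dyn = 0.003710 N; m₁ = 2.59×10^13 kg; m₂ = 2.30×10^7 t = 2.300×10^10 kg; G = 6.674×10^-11 N·m²/kg².
r = 1.035×10^8 m
1.035×10^8 m × (1 mi / 1609 m) = 64324 mi

64300 mi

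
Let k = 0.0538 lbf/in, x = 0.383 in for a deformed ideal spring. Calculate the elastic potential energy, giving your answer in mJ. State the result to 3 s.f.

Directly: U = ½kx².
k = 0.0538 lbf/in = 9.422 N/m; x = 0.383 in = 0.009728 m.
U = 4.458×10^-4 J  (the unit combination reduces to kg·m²/s² = J)
4.458×10^-4 J × (1 mJ / 0.001000 J) = 0.4458 mJ

0.446 mJ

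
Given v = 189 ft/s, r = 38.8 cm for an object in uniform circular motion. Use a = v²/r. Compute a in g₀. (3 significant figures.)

872 g₀

Directly: a = v²/r.
v = 189 ft/s = 57.61 m/s; r = 38.8 cm = 0.3880 m.
a = 8553 m/s²
8553 m/s² × (1 g₀ / 9.807 m/s²) = 872.2 g₀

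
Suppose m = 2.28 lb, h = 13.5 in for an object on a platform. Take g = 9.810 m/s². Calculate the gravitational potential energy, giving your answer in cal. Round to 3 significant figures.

0.831 cal

PE is given directly by: PE = mgh.
m = 2.28 lb = 1.034 kg; h = 13.5 in = 0.3429 m; g = 9.810 m/s².
PE = 3.479 J
3.479 J × (1 cal / 4.184 J) = 0.8315 cal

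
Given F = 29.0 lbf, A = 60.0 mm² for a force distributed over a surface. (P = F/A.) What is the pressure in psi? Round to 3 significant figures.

312 psi

Directly: P = F/A.
F = 29.0 lbf = 129.0 N; A = 60.0 mm² = 6.000×10^-5 m².
P = 2.150×10^6 Pa  (the unit combination reduces to kg/(m·s²) = Pa)
2.150×10^6 Pa × (1 psi / 6895 Pa) = 311.8 psi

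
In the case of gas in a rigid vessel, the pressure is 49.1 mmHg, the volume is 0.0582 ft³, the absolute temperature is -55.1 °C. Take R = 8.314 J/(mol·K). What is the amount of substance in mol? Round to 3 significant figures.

0.00595 mol

Rearranging PV = nRT for n: n = PV/(RT).
P = 49.1 mmHg = 6546 Pa; V = 0.0582 ft³ = 0.001648 m³; T = -55.1 °C = 218.0 K; R = 8.314 J/(mol·K).
n = 0.005951 mol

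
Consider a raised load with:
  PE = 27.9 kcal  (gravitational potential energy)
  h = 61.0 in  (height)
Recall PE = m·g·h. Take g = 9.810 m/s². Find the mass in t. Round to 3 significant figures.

Solving PE = m·g·h for m: m = PE/(g·h).
PE = 27.9 kcal = 1.167×10^5 J; h = 61.0 in = 1.549 m; g = 9.810 m/s².
m = 7680 kg
7680 kg × (1 t / 1000 kg) = 7.680 t

7.68 t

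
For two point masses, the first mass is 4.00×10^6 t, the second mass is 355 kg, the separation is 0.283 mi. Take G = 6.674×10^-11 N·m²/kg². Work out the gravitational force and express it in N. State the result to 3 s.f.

Directly: F = Gm₁m₂/r².
m₁ = 4.00×10^6 t = 4.000×10^9 kg; m₂ = 355 kg; r = 0.283 mi = 455.4 m; G = 6.674×10^-11 N·m²/kg².
F = 4.569×10^-4 N

4.57×10^-4 N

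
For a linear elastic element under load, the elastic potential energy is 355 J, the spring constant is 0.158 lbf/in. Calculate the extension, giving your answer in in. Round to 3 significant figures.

199 in

Rearranging: x = √(2U/k).
U = 355 J; k = 0.158 lbf/in = 27.67 N/m.
x = 5.066 m
5.066 m × (1 in / 0.02540 m) = 199.4 in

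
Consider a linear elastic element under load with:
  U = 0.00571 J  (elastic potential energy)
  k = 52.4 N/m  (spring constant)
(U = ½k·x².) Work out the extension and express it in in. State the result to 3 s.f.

0.581 in

Solving U = ½k·x² for x: x = √(2U/k).
U = 0.00571 J; k = 52.4 N/m.
x = 0.01476 m
0.01476 m × (1 in / 0.02540 m) = 0.5812 in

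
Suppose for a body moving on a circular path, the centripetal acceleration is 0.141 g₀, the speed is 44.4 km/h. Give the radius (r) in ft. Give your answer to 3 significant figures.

Rearranging: r = v²/a.
a = 0.141 g₀ = 1.383 m/s²; v = 44.4 km/h = 12.33 m/s.
r = 110.0 m
110.0 m × (1 ft / 0.3048 m) = 360.9 ft

361 ft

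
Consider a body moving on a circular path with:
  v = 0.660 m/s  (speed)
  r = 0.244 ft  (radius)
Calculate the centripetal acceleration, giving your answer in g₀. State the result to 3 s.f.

a is given directly by: a = v²/r.
v = 0.660 m/s; r = 0.244 ft = 0.07437 m.
a = 5.857 m/s²
5.857 m/s² × (1 g₀ / 9.807 m/s²) = 0.5973 g₀

0.597 g₀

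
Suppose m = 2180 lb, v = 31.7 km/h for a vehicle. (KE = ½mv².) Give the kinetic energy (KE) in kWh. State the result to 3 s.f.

KE is given directly by: KE = ½mv².
m = 2180 lb = 988.8 kg; v = 31.7 km/h = 8.806 m/s.
KE = 38336 J
38336 J × (1 kWh / 3.600×10^6 J) = 0.01065 kWh

0.0106 kWh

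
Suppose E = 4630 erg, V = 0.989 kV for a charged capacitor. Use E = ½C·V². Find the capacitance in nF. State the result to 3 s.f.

0.947 nF

Solving E = ½C·V² for C: C = 2E/V².
E = 4630 erg = 4.630×10^-4 J; V = 0.989 kV = 989.0 V.
C = 9.467×10^-10 F
9.467×10^-10 F × (1 nF / 1.000×10^-9 F) = 0.9467 nF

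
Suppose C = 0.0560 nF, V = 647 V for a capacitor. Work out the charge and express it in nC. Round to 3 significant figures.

36.2 nC

Rearranging C = Q/V for Q: Q = CV.
C = 0.0560 nF = 5.600×10^-11 F; V = 647 V.
Q = 3.623×10^-8 C
3.623×10^-8 C × (1 nC / 1.000×10^-9 C) = 36.23 nC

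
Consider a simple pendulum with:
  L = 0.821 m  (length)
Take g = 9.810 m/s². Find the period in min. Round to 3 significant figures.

0.0303 min

T is given directly by: T = 2π√(L/g).
L = 0.821 m; g = 9.810 m/s².
T = 1.818 s
1.818 s × (1 min / 60.00 s) = 0.03029 min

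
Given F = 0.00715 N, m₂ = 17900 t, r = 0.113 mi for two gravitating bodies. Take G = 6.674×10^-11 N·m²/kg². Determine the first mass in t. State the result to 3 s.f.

198 t

Rearranging: m₁ = F·r²/(G·m₂).
F = 0.00715 N; m₂ = 17900 t = 1.790×10^7 kg; r = 0.113 mi = 181.9 m; G = 6.674×10^-11 N·m²/kg².
m₁ = 1.979×10^5 kg
1.979×10^5 kg × (1 t / 1000 kg) = 197.9 t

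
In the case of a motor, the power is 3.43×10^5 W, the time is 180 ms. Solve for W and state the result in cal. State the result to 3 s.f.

14800 cal

Rearranging: W = P·t.
P = 3.43×10^5 W; t = 180 ms = 0.1800 s.
W = 61740 J
61740 J × (1 cal / 4.184 J) = 14756 cal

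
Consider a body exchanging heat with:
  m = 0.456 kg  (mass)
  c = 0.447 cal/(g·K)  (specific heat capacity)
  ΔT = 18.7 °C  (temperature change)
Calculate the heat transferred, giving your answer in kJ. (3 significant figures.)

Q is given directly by: Q = mcΔT.
m = 0.456 kg; c = 0.447 cal/(g·K) = 1870 J/(kg·K); ΔT = 18.7 °C = 18.70 K.
Q = 15948 J
15948 J × (1 kJ / 1000 J) = 15.95 kJ

15.9 kJ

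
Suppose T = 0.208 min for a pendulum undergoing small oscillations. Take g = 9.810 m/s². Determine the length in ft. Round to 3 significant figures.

127 ft

Rearranging T = 2π√(L/g) for L: L = g·(T/2π)².
T = 0.208 min = 12.48 s; g = 9.810 m/s².
L = 38.70 m
38.70 m × (1 ft / 0.3048 m) = 127.0 ft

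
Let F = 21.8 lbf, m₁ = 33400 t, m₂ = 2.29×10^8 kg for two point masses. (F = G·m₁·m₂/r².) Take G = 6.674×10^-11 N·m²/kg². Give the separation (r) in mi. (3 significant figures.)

Rearranging F = G·m₁·m₂/r² for r: r = √(G·m₁m₂/F).
F = 21.8 lbf = 96.97 N; m₁ = 33400 t = 3.340×10^7 kg; m₂ = 2.29×10^8 kg; G = 6.674×10^-11 N·m²/kg².
r = 72.55 m
72.55 m × (1 mi / 1609 m) = 0.04508 mi

0.0451 mi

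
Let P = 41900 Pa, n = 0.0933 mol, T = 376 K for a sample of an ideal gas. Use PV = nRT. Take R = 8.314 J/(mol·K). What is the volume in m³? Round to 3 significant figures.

0.00696 m³

From the ideal-gas law: V = nRT/P.
P = 41900 Pa; n = 0.0933 mol; T = 376 K; R = 8.314 J/(mol·K).
V = 0.006961 m³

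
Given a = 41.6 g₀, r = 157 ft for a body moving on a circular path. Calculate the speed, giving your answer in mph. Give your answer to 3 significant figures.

313 mph

Solving a = v²/r for v: v = √(a·r).
a = 41.6 g₀ = 408.0 m/s²; r = 157 ft = 47.85 m.
v = 139.7 m/s
139.7 m/s × (1 mph / 0.4470 m/s) = 312.5 mph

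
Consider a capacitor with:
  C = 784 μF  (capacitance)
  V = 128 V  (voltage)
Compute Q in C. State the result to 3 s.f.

0.100 C

Solving C = Q/V for Q: Q = CV.
C = 784 μF = 7.840×10^-4 F; V = 128 V.
Q = 0.1004 C  (the unit combination reduces to A·s = C)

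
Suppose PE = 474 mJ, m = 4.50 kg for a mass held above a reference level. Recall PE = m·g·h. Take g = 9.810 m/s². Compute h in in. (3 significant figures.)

0.423 in

Rearranging PE = m·g·h for h: h = PE/(m·g).
PE = 474 mJ = 0.4740 J; m = 4.50 kg; g = 9.810 m/s².
h = 0.01074 m
0.01074 m × (1 in / 0.02540 m) = 0.4227 in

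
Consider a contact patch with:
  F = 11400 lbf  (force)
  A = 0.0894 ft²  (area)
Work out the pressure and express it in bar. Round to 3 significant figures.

61.1 bar

Directly: P = F/A.
F = 11400 lbf = 50710 N; A = 0.0894 ft² = 0.008306 m².
P = 6.106×10^6 Pa
6.106×10^6 Pa × (1 bar / 1.000×10^5 Pa) = 61.06 bar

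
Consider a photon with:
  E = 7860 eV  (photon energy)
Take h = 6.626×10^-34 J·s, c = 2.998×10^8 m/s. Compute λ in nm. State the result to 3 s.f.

Rearranging E = h·c/λ for λ: λ = hc/E.
E = 7860 eV = 1.259×10^-15 J; h = 6.626×10^-34 J·s; c = 2.998×10^8 m/s.
λ = 1.577×10^-10 m
1.577×10^-10 m × (1 nm / 1.000×10^-9 m) = 0.1577 nm

0.158 nm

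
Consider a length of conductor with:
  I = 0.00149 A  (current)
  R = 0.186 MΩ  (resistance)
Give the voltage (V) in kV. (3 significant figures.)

0.277 kV

Directly: V = IR.
I = 0.00149 A; R = 0.186 MΩ = 1.860×10^5 Ω.
V = 277.1 V
277.1 V × (1 kV / 1000 V) = 0.2771 kV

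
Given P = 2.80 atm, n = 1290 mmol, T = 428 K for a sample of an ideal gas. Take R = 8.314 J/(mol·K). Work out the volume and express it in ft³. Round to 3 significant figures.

From the ideal-gas law: V = nRT/P.
P = 2.80 atm = 2.837×10^5 Pa; n = 1290 mmol = 1.290 mol; T = 428 K; R = 8.314 J/(mol·K).
V = 0.01618 m³
0.01618 m³ × (1 ft³ / 0.02832 m³) = 0.5714 ft³

0.571 ft³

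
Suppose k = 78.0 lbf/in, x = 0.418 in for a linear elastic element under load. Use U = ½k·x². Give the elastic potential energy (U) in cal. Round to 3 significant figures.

U is given directly by: U = ½kx².
k = 78.0 lbf/in = 13660 N/m; x = 0.418 in = 0.01062 m.
U = 0.7699 J
0.7699 J × (1 cal / 4.184 J) = 0.1840 cal

0.184 cal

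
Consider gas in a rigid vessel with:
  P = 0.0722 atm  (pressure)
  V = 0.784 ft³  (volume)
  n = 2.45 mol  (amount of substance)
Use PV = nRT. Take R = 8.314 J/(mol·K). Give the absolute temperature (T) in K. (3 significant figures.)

7.97 K

From the ideal-gas law: T = PV/(nR).
P = 0.0722 atm = 7316 Pa; V = 0.784 ft³ = 0.02220 m³; n = 2.45 mol; R = 8.314 J/(mol·K).
T = 7.973 K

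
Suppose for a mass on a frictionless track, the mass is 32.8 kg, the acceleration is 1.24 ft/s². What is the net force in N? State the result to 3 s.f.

12.4 N

F is given directly by: F = m·a.
m = 32.8 kg; a = 1.24 ft/s² = 0.3780 m/s².
F = 12.40 N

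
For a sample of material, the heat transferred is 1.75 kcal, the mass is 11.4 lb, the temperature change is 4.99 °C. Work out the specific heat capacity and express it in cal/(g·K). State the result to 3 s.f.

Solving Q = m·c·ΔT for c: c = Q/(m·ΔT).
Q = 1.75 kcal = 7322 J; m = 11.4 lb = 5.171 kg; ΔT = 4.99 °C = 4.990 K.
c = 283.8 J/(kg·K)
283.8 J/(kg·K) × (1 cal/(g·K) / 4184 J/(kg·K)) = 0.06782 cal/(g·K)

0.0678 cal/(g·K)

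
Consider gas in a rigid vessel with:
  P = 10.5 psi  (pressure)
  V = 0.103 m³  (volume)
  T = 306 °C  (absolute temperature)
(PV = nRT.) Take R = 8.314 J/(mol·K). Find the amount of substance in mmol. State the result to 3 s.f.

Solving PV = nRT for n: n = PV/(RT).
P = 10.5 psi = 72395 Pa; V = 0.103 m³; T = 306 °C = 579.1 K; R = 8.314 J/(mol·K).
n = 1.549 mol
1.549 mol × (1 mmol / 0.001000 mol) = 1549 mmol

1550 mmol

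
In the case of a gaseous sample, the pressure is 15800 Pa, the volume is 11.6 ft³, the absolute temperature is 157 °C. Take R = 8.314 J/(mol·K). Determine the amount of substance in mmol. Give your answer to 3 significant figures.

From the ideal-gas law: n = PV/(RT).
P = 15800 Pa; V = 11.6 ft³ = 0.3285 m³; T = 157 °C = 430.1 K; R = 8.314 J/(mol·K).
n = 1.451 mol
1.451 mol × (1 mmol / 0.001000 mol) = 1451 mmol

1450 mmol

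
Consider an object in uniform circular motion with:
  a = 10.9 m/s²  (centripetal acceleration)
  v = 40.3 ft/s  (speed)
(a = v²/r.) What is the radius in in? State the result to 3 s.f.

Rearranging a = v²/r for r: r = v²/a.
a = 10.9 m/s²; v = 40.3 ft/s = 12.28 m/s.
r = 13.84 m
13.84 m × (1 in / 0.02540 m) = 545.0 in

545 in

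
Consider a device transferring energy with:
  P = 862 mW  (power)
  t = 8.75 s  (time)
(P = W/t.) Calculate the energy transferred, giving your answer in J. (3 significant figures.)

7.54 J

Rearranging: W = P·t.
P = 862 mW = 0.8620 W; t = 8.75 s.
W = 7.542 J  (the unit combination reduces to kg·m²/s² = J)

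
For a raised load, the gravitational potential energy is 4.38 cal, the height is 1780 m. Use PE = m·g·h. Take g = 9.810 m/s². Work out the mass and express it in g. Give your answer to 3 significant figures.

1.05 g

Rearranging: m = PE/(g·h).
PE = 4.38 cal = 18.33 J; h = 1780 m; g = 9.810 m/s².
m = 0.001049 kg
0.001049 kg × (1 g / 0.001000 kg) = 1.049 g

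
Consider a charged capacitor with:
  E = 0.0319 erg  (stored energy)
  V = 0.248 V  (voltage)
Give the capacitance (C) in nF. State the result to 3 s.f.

Rearranging: C = 2E/V².
E = 0.0319 erg = 3.190×10^-9 J; V = 0.248 V.
C = 1.037×10^-7 F
1.037×10^-7 F × (1 nF / 1.000×10^-9 F) = 103.7 nF

104 nF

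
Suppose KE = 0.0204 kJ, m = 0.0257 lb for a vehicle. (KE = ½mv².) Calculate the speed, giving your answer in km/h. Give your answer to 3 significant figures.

Solving KE = ½mv² for v: v = √(2·KE/m).
KE = 0.0204 kJ = 20.40 J; m = 0.0257 lb = 0.01166 kg.
v = 59.16 m/s
59.16 m/s × (1 km/h / 0.2778 m/s) = 213.0 km/h

213 km/h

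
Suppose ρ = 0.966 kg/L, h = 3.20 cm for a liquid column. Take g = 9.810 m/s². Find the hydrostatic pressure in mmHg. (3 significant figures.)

Directly: P = ρgh.
ρ = 0.966 kg/L = 966.0 kg/m³; h = 3.20 cm = 0.03200 m; g = 9.810 m/s².
P = 303.2 Pa  (the unit combination reduces to kg/(m·s²) = Pa)
303.2 Pa × (1 mmHg / 133.3 Pa) = 2.275 mmHg

2.27 mmHg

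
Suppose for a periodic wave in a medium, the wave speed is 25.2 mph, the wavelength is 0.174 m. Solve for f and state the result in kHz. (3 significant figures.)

Rearranging v = f·λ for f: f = v/λ.
v = 25.2 mph = 11.27 m/s; λ = 0.174 m.
f = 64.74 Hz
64.74 Hz × (1 kHz / 1000 Hz) = 0.06474 kHz

0.0647 kHz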